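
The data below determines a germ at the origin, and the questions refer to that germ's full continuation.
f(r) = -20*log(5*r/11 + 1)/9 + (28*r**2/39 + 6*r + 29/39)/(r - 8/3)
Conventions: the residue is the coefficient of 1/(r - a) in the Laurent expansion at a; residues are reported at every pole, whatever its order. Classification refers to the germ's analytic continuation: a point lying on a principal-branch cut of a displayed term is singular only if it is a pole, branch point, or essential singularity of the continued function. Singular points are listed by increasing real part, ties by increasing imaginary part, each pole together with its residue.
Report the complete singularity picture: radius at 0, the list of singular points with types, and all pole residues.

Radius of convergence at 0: 11/5.
At -11/5: a logarithmic branch point.
At 8/3: a pole of order 1; residue 7669/351.

Denominator factor (r - 8/3): pole of order 1 at 8/3, modulus 8/3.
Branch term (-20/9)*log(1 - r/(-11/5)): its argument vanishes at r = -11/5, a logarithmic branch point, modulus 11/5.
The radius of convergence is the smallest modulus among the singular points: 11/5.
The branch term is analytic at 8/3 and contributes nothing to the residue; only the rational part matters.
At the order-1 pole 8/3 set g(r) = (r - (8/3))*(rational part) = 28*r**2/39 + 6*r + 29/39.
Simple pole: residue = g(a) at a = 8/3, which is 7669/351.
List the singular points by increasing real part (a conjugate pair: the negative imaginary part first).


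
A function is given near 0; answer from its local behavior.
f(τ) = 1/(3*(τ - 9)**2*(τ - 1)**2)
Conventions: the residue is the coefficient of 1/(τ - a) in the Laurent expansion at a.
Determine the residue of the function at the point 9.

The residue is -1/768.

At the order-2 pole 9 set g(τ) = (τ - (9))^2*f(τ) = 1/(3*(τ - 1)**2).
Order-2 pole: residue = g'(a); g'(9) = -1/768, so the residue is -1/768.


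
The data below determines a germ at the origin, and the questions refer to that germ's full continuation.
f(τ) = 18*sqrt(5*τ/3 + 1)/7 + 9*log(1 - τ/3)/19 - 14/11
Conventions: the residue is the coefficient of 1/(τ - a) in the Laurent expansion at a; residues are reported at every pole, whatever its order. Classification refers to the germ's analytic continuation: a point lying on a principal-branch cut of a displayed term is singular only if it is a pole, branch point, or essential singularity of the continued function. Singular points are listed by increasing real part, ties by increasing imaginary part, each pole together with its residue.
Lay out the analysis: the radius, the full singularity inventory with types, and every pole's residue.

Radius of convergence at 0: 3/5.
At -3/5: an algebraic (square-root) branch point.
At 3: a logarithmic branch point.

Branch term (18/7)*sqrt(1 - τ/(-3/5)): its argument vanishes at τ = -3/5, a square-root branch point, modulus 3/5.
Branch term (9/19)*log(1 - τ/(3)): its argument vanishes at τ = 3, a logarithmic branch point, modulus 3.
The radius of convergence is the smallest modulus among the singular points: 3/5.
List the singular points by increasing real part (a conjugate pair: the negative imaginary part first).


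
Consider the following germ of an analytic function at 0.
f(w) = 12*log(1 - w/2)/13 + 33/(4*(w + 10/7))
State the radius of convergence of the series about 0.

Denominator factor (w + 10/7): pole of order 1 at -10/7, modulus 10/7.
Branch term (12/13)*log(1 - w/(2)): its argument vanishes at w = 2, a logarithmic branch point, modulus 2.
The radius of convergence is the smallest modulus among the singular points: 10/7.

The radius of convergence is 10/7.


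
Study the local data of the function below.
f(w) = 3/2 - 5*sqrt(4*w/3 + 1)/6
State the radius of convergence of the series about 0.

Branch term (-5/6)*sqrt(1 - w/(-3/4)): its argument vanishes at w = -3/4, a square-root branch point, modulus 3/4.
The radius of convergence is the smallest modulus among the singular points: 3/4.

The radius of convergence is 3/4.


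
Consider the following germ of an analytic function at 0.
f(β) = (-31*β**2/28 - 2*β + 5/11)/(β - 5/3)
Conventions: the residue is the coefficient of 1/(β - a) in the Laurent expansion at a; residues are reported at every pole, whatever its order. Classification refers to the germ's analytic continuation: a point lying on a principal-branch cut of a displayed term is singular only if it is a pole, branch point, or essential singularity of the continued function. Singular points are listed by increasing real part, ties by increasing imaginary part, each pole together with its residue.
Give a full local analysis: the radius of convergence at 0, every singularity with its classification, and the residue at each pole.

Denominator factor (β - 5/3): pole of order 1 at 5/3, modulus 5/3.
The radius of convergence is the smallest modulus among the singular points: 5/3.
At the order-1 pole 5/3 set g(β) = (β - (5/3))*f(β) = -31*β**2/28 - 2*β + 5/11.
Simple pole: residue = g(a) at a = 5/3, which is -16505/2772.

Radius of convergence at 0: 5/3.
At 5/3: a pole of order 1; residue -16505/2772.


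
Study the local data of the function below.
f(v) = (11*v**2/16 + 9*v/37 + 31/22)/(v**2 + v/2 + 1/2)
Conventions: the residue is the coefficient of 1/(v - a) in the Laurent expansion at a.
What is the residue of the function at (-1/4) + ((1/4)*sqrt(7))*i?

The factor v**2 + v/2 + 1/2 splits as (v - a)(v - a') with a = (-1/4) + ((1/4)*sqrt(7))*i, a' = (-1/4) - ((1/4)*sqrt(7))*i. At the order-1 pole a set g(v) = (v - a)*f(v) = [11*v**2/16 + 9*v/37 + 31/22] / (v - a').
Simple pole: residue = g(a) at a = (-1/4) + ((1/4)*sqrt(7))*i, which is (-119/2368) - ((56809/182336)*sqrt(7))*i.

The residue is (-119/2368) - ((56809/182336)*sqrt(7))*i.


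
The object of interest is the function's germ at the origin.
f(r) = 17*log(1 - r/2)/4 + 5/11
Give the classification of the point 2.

The term (17/4)*log(1 - r/(2)) has argument 1 - 2/(2) = 0 at 2: a logarithmic (infinitely-sheeted) branch point; the remaining terms are analytic or single-valued there.

The point is a logarithmic branch point.


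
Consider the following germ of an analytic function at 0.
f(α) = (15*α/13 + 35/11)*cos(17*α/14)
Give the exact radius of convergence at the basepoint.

The factor cos(17*α/14) is entire and contributes no finite singular point.
The polynomial part has no poles.
No finite singular points: the Taylor series at 0 converges everywhere.

The radius of convergence is infinite.


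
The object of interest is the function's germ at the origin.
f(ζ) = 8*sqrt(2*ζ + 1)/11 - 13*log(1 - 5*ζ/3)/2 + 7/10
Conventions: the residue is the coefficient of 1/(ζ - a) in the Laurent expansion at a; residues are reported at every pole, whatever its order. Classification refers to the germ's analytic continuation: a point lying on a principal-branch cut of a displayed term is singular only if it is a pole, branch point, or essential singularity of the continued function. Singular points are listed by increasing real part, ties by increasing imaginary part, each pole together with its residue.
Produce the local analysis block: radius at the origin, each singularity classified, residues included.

Branch term (8/11)*sqrt(1 - ζ/(-1/2)): its argument vanishes at ζ = -1/2, a square-root branch point, modulus 1/2.
Branch term (-13/2)*log(1 - ζ/(3/5)): its argument vanishes at ζ = 3/5, a logarithmic branch point, modulus 3/5.
The radius of convergence is the smallest modulus among the singular points: 1/2.
List the singular points by increasing real part (a conjugate pair: the negative imaginary part first).

Radius of convergence at 0: 1/2.
At -1/2: an algebraic (square-root) branch point.
At 3/5: a logarithmic branch point.


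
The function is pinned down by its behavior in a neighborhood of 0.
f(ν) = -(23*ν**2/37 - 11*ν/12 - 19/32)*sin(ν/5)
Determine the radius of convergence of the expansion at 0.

The radius of convergence is infinite.

The factor -sin(ν/5) is entire and contributes no finite singular point.
The polynomial part has no poles.
No finite singular points: the Taylor series at 0 converges everywhere.


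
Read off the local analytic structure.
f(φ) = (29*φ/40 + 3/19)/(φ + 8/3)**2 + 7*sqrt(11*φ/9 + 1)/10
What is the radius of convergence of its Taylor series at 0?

The radius of convergence is 9/11.

Denominator factor (φ + 8/3)^2: pole of order 2 at -8/3, modulus 8/3.
Branch term (7/10)*sqrt(1 - φ/(-9/11)): its argument vanishes at φ = -9/11, a square-root branch point, modulus 9/11.
The radius of convergence is the smallest modulus among the singular points: 9/11.


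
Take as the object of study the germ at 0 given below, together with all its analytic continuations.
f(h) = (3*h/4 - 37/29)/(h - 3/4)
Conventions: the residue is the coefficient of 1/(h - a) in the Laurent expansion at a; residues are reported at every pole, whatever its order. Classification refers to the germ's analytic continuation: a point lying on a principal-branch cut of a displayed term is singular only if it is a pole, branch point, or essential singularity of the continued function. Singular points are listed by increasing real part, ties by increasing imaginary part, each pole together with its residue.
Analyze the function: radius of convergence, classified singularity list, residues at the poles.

Radius of convergence at 0: 3/4.
At 3/4: a pole of order 1; residue -331/464.

Denominator factor (h - 3/4): pole of order 1 at 3/4, modulus 3/4.
The radius of convergence is the smallest modulus among the singular points: 3/4.
At the order-1 pole 3/4 set g(h) = (h - (3/4))*f(h) = 3*h/4 - 37/29.
Simple pole: residue = g(a) at a = 3/4, which is -331/464.


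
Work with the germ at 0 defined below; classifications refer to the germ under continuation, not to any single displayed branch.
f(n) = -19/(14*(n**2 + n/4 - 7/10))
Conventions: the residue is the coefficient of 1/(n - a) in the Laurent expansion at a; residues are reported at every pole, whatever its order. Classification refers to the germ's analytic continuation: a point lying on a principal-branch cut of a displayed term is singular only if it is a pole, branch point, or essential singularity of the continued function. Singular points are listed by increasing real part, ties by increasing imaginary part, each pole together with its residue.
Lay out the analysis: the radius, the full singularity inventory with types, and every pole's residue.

Radius of convergence at 0: -1/8 + (1/40)*sqrt(1145).
At -1/8 - (1/40)*sqrt(1145): a pole of order 1; residue (38/1603)*sqrt(1145).
At -1/8 + (1/40)*sqrt(1145): a pole of order 1; residue -(38/1603)*sqrt(1145).

Denominator factor (n**2 + n/4 - 7/10): discriminant 229/80, real irrational roots -1/8 + (1/40)*sqrt(1145) and -1/8 - (1/40)*sqrt(1145); poles of order 1, moduli -1/8 + (1/40)*sqrt(1145) and 1/8 + (1/40)*sqrt(1145).
The radius of convergence is the smallest modulus among the singular points: -1/8 + (1/40)*sqrt(1145).
The factor n**2 + n/4 - 7/10 splits as (n - a)(n - a') with a = -1/8 - (1/40)*sqrt(1145), a' = -1/8 + (1/40)*sqrt(1145). At the order-1 pole a set g(n) = (n - a)*f(n) = [-19/14] / (n - a').
Simple pole: residue = g(a) at a = -1/8 - (1/40)*sqrt(1145), which is (38/1603)*sqrt(1145).
The factor n**2 + n/4 - 7/10 splits as (n - a)(n - a') with a = -1/8 + (1/40)*sqrt(1145), a' = -1/8 - (1/40)*sqrt(1145). At the order-1 pole a set g(n) = (n - a)*f(n) = [-19/14] / (n - a').
Simple pole: residue = g(a) at a = -1/8 + (1/40)*sqrt(1145), which is -(38/1603)*sqrt(1145).
List the singular points by increasing real part (a conjugate pair: the negative imaginary part first).


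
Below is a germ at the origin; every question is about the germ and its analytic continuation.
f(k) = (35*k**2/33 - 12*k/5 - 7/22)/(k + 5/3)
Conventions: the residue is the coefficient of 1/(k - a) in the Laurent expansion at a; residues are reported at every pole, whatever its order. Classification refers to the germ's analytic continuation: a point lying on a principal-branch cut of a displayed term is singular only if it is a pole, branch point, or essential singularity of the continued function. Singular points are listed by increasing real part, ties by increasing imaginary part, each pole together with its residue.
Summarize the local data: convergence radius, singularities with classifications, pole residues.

Denominator factor (k + 5/3): pole of order 1 at -5/3, modulus 5/3.
The radius of convergence is the smallest modulus among the singular points: 5/3.
At the order-1 pole -5/3 set g(k) = (k - (-5/3))*f(k) = 35*k**2/33 - 12*k/5 - 7/22.
Simple pole: residue = g(a) at a = -5/3, which is 3937/594.

Radius of convergence at 0: 5/3.
At -5/3: a pole of order 1; residue 3937/594.


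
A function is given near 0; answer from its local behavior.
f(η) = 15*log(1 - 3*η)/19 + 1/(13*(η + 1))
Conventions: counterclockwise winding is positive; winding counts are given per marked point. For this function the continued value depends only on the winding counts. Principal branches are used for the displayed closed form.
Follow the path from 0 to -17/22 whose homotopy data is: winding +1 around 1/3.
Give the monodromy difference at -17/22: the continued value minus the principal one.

Continued minus principal equals (30/19)*pi*i.

The rational part is single-valued and drops out of the difference; each branch term changes only by its own monodromy.
(15/19)*log(1 - η/(1/3)): each positive loop around 1/3 adds 2*pi*i to the log, so winding +1 contributes (15/19)*(1)*2*pi*i = (30/19)*pi*i.
Summing the contributions at η = -17/22 gives (30/19)*pi*i.


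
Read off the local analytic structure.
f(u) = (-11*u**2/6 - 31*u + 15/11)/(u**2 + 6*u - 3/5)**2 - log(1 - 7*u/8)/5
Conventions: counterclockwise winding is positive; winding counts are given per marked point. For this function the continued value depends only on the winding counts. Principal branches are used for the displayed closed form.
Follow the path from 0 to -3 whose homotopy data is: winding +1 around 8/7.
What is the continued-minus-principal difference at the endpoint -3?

The rational part is single-valued and drops out of the difference; each branch term changes only by its own monodromy.
(-1/5)*log(1 - u/(8/7)): each positive loop around 8/7 adds 2*pi*i to the log, so winding +1 contributes (-1/5)*(1)*2*pi*i = -(2/5)*pi*i.
Summing the contributions at u = -3 gives -(2/5)*pi*i.

Continued minus principal equals -(2/5)*pi*i.


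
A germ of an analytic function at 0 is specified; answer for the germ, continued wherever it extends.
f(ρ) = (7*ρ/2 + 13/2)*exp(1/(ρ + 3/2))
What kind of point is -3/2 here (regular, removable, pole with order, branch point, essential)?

The exponent 1/(ρ - (-3/2)) has a pole at -3/2, so exp(1/(ρ - (-3/2))) takes every nonzero value near it: an essential singularity (not a pole of any order).

The point is an essential singularity.


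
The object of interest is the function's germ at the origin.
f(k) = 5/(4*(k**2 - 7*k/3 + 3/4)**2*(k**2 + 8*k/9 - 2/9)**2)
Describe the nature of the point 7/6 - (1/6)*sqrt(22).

The denominator factor k**2 - 7*k/3 + 3/4 vanishes at 7/6 - (1/6)*sqrt(22) and appears to the power 2; the numerator there equals 5/4, nonzero, and no other factor vanishes.
Hence a pole whose order is the multiplicity, 2.

The point is a pole of order 2.


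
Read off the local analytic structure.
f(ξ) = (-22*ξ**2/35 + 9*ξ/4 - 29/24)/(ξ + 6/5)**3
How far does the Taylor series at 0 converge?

Denominator factor (ξ + 6/5)^3: pole of order 3 at -6/5, modulus 6/5.
The radius of convergence is the smallest modulus among the singular points: 6/5.

The radius of convergence is 6/5.


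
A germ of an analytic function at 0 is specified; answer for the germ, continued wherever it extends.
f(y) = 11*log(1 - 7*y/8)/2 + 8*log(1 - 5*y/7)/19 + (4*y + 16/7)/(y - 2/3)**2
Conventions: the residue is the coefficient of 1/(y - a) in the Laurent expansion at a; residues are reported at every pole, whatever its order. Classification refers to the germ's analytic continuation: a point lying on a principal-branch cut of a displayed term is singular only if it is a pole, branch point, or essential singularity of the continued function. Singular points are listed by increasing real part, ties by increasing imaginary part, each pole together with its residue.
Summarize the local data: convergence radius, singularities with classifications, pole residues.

Denominator factor (y - 2/3)^2: pole of order 2 at 2/3, modulus 2/3.
Branch term (11/2)*log(1 - y/(8/7)): its argument vanishes at y = 8/7, a logarithmic branch point, modulus 8/7.
Branch term (8/19)*log(1 - y/(7/5)): its argument vanishes at y = 7/5, a logarithmic branch point, modulus 7/5.
The radius of convergence is the smallest modulus among the singular points: 2/3.
The branch terms are analytic at 2/3 and contribute nothing to the residue; only the rational part matters.
At the order-2 pole 2/3 set g(y) = (y - (2/3))^2*(rational part) = 4*y + 16/7.
Order-2 pole: residue = g'(a); g'(2/3) = 4, so the residue is 4.
List the singular points by increasing real part (a conjugate pair: the negative imaginary part first).

Radius of convergence at 0: 2/3.
At 2/3: a pole of order 2; residue 4.
At 8/7: a logarithmic branch point.
At 7/5: a logarithmic branch point.


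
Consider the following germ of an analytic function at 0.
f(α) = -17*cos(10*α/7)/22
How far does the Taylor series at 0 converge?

The factor cos(10*α/7) is entire and contributes no finite singular point.
The polynomial part has no poles.
No finite singular points: the Taylor series at 0 converges everywhere.

The radius of convergence is infinite.


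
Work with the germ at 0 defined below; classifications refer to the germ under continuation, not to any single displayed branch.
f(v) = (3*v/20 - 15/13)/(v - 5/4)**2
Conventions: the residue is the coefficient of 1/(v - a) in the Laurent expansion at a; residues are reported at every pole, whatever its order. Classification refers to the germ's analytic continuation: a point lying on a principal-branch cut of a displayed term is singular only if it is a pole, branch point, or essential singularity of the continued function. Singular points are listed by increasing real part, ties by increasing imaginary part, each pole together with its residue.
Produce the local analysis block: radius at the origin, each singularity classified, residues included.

Radius of convergence at 0: 5/4.
At 5/4: a pole of order 2; residue 3/20.

Denominator factor (v - 5/4)^2: pole of order 2 at 5/4, modulus 5/4.
The radius of convergence is the smallest modulus among the singular points: 5/4.
At the order-2 pole 5/4 set g(v) = (v - (5/4))^2*f(v) = 3*v/20 - 15/13.
Order-2 pole: residue = g'(a); g'(5/4) = 3/20, so the residue is 3/20.


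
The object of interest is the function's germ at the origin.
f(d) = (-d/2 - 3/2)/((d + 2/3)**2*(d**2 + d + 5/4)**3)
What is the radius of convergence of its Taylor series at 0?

The radius of convergence is 2/3.

Denominator factor (d + 2/3)^2: pole of order 2 at -2/3, modulus 2/3.
Denominator factor (d**2 + d + 5/4)^3: discriminant -4, complex-conjugate roots (-1/2) + (1)*i and (-1/2) - (1)*i; poles of order 3, moduli (1/2)*sqrt(5) and (1/2)*sqrt(5).
The radius of convergence is the smallest modulus among the singular points: 2/3.


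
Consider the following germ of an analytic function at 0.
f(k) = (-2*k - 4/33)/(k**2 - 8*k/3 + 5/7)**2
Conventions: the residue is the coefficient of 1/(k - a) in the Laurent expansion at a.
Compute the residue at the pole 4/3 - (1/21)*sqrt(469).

The residue is -(1449/49379)*sqrt(469).

The factor k**2 - 8*k/3 + 5/7 splits as (k - a)(k - a') with a = 4/3 - (1/21)*sqrt(469), a' = 4/3 + (1/21)*sqrt(469). At the order-2 pole a set g(k) = (k - a)^2*f(k) = [-2*k - 4/33] / (k - a')^2.
Order-2 pole: residue = g'(a); g'(4/3 - (1/21)*sqrt(469)) = -(1449/49379)*sqrt(469), so the residue is -(1449/49379)*sqrt(469).


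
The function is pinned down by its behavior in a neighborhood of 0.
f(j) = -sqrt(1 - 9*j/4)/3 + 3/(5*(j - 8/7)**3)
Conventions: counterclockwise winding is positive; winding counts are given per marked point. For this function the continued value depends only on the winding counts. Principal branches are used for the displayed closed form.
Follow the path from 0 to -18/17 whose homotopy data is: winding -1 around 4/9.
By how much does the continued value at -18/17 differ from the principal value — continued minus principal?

The rational part is single-valued and drops out of the difference; each branch term changes only by its own monodromy.
(-1/3)*sqrt(1 - j/(4/9)): winding -1 is odd, the square root flips sign, contributing -2*(-1/3)*sqrt(1 - (-18/17)/(4/9)) = -2*(-1/3)*sqrt(115/34) = (1/51)*sqrt(3910).
Summing the contributions at j = -18/17 gives (1/51)*sqrt(3910).

Continued minus principal equals (1/51)*sqrt(3910).


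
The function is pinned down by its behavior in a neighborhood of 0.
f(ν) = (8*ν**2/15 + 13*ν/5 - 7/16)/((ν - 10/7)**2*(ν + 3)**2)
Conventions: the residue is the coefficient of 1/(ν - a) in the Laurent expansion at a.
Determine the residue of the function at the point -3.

At the order-2 pole -3 set g(ν) = (ν - (-3))^2*f(ν) = (8*ν**2/15 + 13*ν/5 - 7/16)/(ν - 10/7)**2.
Order-2 pole: residue = g'(a); g'(-3) = -130781/1191640, so the residue is -130781/1191640.

The residue is -130781/1191640.


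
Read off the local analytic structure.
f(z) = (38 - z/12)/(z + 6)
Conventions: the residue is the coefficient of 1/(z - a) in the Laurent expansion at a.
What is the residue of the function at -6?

At the order-1 pole -6 set g(z) = (z - (-6))*f(z) = 38 - z/12.
Simple pole: residue = g(a) at a = -6, which is 77/2.

The residue is 77/2.


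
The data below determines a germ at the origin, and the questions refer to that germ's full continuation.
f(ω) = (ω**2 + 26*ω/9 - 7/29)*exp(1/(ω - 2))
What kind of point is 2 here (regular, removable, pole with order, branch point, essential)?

The exponent 1/(ω - (2)) has a pole at 2, so exp(1/(ω - (2))) takes every nonzero value near it: an essential singularity (not a pole of any order).

The point is an essential singularity.


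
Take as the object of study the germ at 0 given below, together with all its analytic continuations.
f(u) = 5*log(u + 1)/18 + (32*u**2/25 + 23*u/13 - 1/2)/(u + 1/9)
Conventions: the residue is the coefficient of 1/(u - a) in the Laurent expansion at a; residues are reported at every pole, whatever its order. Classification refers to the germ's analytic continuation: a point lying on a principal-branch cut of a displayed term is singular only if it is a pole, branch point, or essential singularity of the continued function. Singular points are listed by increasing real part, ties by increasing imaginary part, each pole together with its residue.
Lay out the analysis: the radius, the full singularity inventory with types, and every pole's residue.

Radius of convergence at 0: 1/9.
At -1: a logarithmic branch point.
At -1/9: a pole of order 1; residue -35843/52650.

Denominator factor (u + 1/9): pole of order 1 at -1/9, modulus 1/9.
Branch term (5/18)*log(1 - u/(-1)): its argument vanishes at u = -1, a logarithmic branch point, modulus 1.
The radius of convergence is the smallest modulus among the singular points: 1/9.
The branch term is analytic at -1/9 and contributes nothing to the residue; only the rational part matters.
At the order-1 pole -1/9 set g(u) = (u - (-1/9))*(rational part) = 32*u**2/25 + 23*u/13 - 1/2.
Simple pole: residue = g(a) at a = -1/9, which is -35843/52650.
List the singular points by increasing real part (a conjugate pair: the negative imaginary part first).


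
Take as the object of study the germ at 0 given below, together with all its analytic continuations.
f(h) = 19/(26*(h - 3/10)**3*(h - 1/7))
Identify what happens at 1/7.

The denominator factor h - 1/7 vanishes at 1/7 and appears to the power 1; the numerator there equals 19/26, nonzero, and no other factor vanishes.
Hence a pole whose order is the multiplicity, 1.

The point is a pole of order 1.


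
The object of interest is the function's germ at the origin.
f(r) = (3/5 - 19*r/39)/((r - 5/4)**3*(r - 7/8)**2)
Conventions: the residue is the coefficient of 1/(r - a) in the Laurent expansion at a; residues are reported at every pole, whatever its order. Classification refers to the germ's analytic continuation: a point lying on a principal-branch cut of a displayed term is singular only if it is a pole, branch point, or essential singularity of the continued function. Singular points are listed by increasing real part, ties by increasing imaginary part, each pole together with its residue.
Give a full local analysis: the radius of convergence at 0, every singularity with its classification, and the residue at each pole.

Radius of convergence at 0: 7/8.
At 7/8: a pole of order 2; residue -90112/5265.
At 5/4: a pole of order 3; residue 90112/5265.

Denominator factor (r - 7/8)^2: pole of order 2 at 7/8, modulus 7/8.
Denominator factor (r - 5/4)^3: pole of order 3 at 5/4, modulus 5/4.
The radius of convergence is the smallest modulus among the singular points: 7/8.
At the order-2 pole 7/8 set g(r) = (r - (7/8))^2*f(r) = (3/5 - 19*r/39)/(r - 5/4)**3.
Order-2 pole: residue = g'(a); g'(7/8) = -90112/5265, so the residue is -90112/5265.
At the order-3 pole 5/4 set g(r) = (r - (5/4))^3*f(r) = (3/5 - 19*r/39)/(r - 7/8)**2.
Order-3 pole: residue = g''(a)/2; g''(5/4) = 180224/5265, so the residue is 90112/5265.
List the singular points by increasing real part (a conjugate pair: the negative imaginary part first).


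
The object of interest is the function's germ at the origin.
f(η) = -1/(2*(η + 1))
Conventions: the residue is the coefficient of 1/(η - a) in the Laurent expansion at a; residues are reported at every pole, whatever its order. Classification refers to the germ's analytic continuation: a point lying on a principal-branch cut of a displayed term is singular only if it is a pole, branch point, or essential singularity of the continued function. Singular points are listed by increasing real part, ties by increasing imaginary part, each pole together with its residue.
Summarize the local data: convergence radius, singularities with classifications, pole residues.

Denominator factor (η + 1): pole of order 1 at -1, modulus 1.
The radius of convergence is the smallest modulus among the singular points: 1.
At the order-1 pole -1 set g(η) = (η - (-1))*f(η) = -1/2.
Simple pole: residue = g(a) at a = -1, which is -1/2.

Radius of convergence at 0: 1.
At -1: a pole of order 1; residue -1/2.


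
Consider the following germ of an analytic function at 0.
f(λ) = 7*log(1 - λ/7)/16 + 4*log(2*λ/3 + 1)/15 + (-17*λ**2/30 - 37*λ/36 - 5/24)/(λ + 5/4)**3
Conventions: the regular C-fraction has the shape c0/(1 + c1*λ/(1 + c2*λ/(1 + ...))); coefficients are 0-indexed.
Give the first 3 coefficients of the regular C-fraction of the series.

The regular C-fraction coefficients are [-8/75, -2789/1920, 175282991/37484160].

Taylor coefficients (expand at 0): a_0 = -8/75, a_1 = -2789/18000, a_2 = 1888021/3780000.
c0 = a_0 = -8/75. Peel one level at a time: if S = 1 + c*λ/S' with S'(0) = 1, then c is the λ-coefficient of S and S' = c*λ/(S - 1).
S_1 = c0/f = 1 + (-2789/1920)*λ + (175282991/25804800)*λ^2 + ...; c1 = -2789/1920.
S_2 = c1*λ/(S_1 - 1) = 1 + (175282991/37484160)*λ + ...; c2 = 175282991/37484160.


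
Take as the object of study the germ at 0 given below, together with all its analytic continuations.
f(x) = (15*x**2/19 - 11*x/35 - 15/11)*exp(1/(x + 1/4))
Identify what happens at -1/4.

The point is an essential singularity.

The exponent 1/(x - (-1/4)) has a pole at -1/4, so exp(1/(x - (-1/4))) takes every nonzero value near it: an essential singularity (not a pole of any order).


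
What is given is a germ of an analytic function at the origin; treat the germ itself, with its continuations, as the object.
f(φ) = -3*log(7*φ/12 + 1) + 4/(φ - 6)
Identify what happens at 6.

The denominator factor φ - 6 vanishes at 6 and appears to the power 1; the numerator there equals 4, nonzero, and no other factor vanishes.
The branch terms are analytic at this point.
Hence a pole whose order is the multiplicity, 1.

The point is a pole of order 1.


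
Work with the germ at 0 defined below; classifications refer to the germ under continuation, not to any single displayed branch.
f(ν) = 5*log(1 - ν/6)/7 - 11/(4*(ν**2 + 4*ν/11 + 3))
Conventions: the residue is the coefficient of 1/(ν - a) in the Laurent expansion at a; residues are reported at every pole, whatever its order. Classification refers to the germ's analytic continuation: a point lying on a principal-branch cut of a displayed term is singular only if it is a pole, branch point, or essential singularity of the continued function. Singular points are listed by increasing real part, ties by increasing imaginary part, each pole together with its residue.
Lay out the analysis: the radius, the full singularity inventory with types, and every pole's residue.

Denominator factor (ν**2 + 4*ν/11 + 3): discriminant -1436/121, complex-conjugate roots (-2/11) + ((1/11)*sqrt(359))*i and (-2/11) - ((1/11)*sqrt(359))*i; poles of order 1, moduli sqrt(3) and sqrt(3).
Branch term (5/7)*log(1 - ν/(6)): its argument vanishes at ν = 6, a logarithmic branch point, modulus 6.
The radius of convergence is the smallest modulus among the singular points: sqrt(3).
The branch term is analytic at (-2/11) - ((1/11)*sqrt(359))*i and contributes nothing to the residue; only the rational part matters.
The factor ν**2 + 4*ν/11 + 3 splits as (ν - a)(ν - a') with a = (-2/11) - ((1/11)*sqrt(359))*i, a' = (-2/11) + ((1/11)*sqrt(359))*i. At the order-1 pole a set g(ν) = (ν - a)*(rational part) = [-11/4] / (ν - a').
Simple pole: residue = g(a) at a = (-2/11) - ((1/11)*sqrt(359))*i, which is -((121/2872)*sqrt(359))*i.
The branch term is analytic at (-2/11) + ((1/11)*sqrt(359))*i and contributes nothing to the residue; only the rational part matters.
The factor ν**2 + 4*ν/11 + 3 splits as (ν - a)(ν - a') with a = (-2/11) + ((1/11)*sqrt(359))*i, a' = (-2/11) - ((1/11)*sqrt(359))*i. At the order-1 pole a set g(ν) = (ν - a)*(rational part) = [-11/4] / (ν - a').
Simple pole: residue = g(a) at a = (-2/11) + ((1/11)*sqrt(359))*i, which is ((121/2872)*sqrt(359))*i.
List the singular points by increasing real part (a conjugate pair: the negative imaginary part first).

Radius of convergence at 0: sqrt(3).
At (-2/11) - ((1/11)*sqrt(359))*i: a pole of order 1; residue -((121/2872)*sqrt(359))*i.
At (-2/11) + ((1/11)*sqrt(359))*i: a pole of order 1; residue ((121/2872)*sqrt(359))*i.
At 6: a logarithmic branch point.


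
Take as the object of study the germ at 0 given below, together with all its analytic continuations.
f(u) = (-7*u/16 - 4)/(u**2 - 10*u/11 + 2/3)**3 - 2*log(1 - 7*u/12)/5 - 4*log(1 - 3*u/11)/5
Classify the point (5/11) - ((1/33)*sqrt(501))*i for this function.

The denominator factor u**2 - 10*u/11 + 2/3 vanishes at (5/11) - ((1/33)*sqrt(501))*i and appears to the power 3; the numerator there equals (-739/176) + ((7/528)*sqrt(501))*i, nonzero, and no other factor vanishes.
The branch terms are analytic at this point.
Hence a pole whose order is the multiplicity, 3.

The point is a pole of order 3.


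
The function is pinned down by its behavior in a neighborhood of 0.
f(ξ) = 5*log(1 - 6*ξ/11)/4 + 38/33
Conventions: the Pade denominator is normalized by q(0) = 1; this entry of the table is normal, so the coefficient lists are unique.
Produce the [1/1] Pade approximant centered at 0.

The Pade approximant has numerator coefficients [38/33, -241/242]; denominator coefficients [1, -3/11].

Taylor coefficients needed (expand at 0): a_0 = 38/33, a_1 = -15/22, a_2 = -45/242.
Write the denominator as Q(ξ) = 1 + q1*ξ. Requiring Q*f - P = O(ξ^3) with deg P <= 1 kills the coefficients of ξ^2..ξ^2 in Q*f:
  ξ^2: a_2 + q1*a_1 = 0, i.e. -45/242 + (-15/22)*q1 = 0.
Solving this linear system: q1 = -3/11.
The numerator is Q*f truncated at degree 1: P0 = a_0 = 38/33; P1 = a_1 + q1*a_0 = -241/242.


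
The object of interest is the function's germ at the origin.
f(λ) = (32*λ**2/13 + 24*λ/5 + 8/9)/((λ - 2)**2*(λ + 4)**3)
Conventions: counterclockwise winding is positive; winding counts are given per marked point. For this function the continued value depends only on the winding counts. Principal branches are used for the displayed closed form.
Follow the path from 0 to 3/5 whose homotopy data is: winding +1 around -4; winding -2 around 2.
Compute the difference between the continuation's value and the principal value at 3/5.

The function is rational, hence single-valued: continuing it around any pole returns the same value, so the difference is 0.

Continued minus principal equals 0.


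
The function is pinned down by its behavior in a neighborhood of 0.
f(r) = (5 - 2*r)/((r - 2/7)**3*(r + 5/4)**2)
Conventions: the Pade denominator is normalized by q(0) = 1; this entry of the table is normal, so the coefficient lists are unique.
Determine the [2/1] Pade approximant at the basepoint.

The Pade approximant has numerator coefficients [-686/5, -27816614/68825, -741196589/688250]; denominator coefficients [1, -152907/27530].

Taylor coefficients needed (expand at 0): a_0 = -686/5, a_1 = -5831/5, a_2 = -944279/125, a_3 = -52447101/1250.
Write the denominator as Q(r) = 1 + q1*r. Requiring Q*f - P = O(r^4) with deg P <= 2 kills the coefficients of r^3..r^3 in Q*f:
  r^3: a_3 + q1*a_2 = 0, i.e. -52447101/1250 + (-944279/125)*q1 = 0.
Solving this linear system: q1 = -152907/27530.
The numerator is Q*f truncated at degree 2: P0 = a_0 = -686/5; P1 = a_1 + q1*a_0 = -27816614/68825; P2 = a_2 + q1*a_1 = -741196589/688250.


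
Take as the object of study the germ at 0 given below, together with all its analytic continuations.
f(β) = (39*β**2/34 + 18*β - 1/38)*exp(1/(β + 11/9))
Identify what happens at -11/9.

The point is an essential singularity.

The exponent 1/(β - (-11/9)) has a pole at -11/9, so exp(1/(β - (-11/9))) takes every nonzero value near it: an essential singularity (not a pole of any order).


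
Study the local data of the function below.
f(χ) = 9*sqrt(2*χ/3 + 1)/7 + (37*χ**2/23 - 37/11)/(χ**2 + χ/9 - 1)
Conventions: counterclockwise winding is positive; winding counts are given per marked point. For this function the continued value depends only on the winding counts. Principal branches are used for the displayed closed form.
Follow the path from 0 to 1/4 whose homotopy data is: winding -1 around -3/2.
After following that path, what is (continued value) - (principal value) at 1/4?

Continued minus principal equals -(3/7)*sqrt(42).

The rational part is single-valued and drops out of the difference; each branch term changes only by its own monodromy.
(9/7)*sqrt(1 - χ/(-3/2)): winding -1 is odd, the square root flips sign, contributing -2*(9/7)*sqrt(1 - (1/4)/(-3/2)) = -2*(9/7)*sqrt(7/6) = -(3/7)*sqrt(42).
Summing the contributions at χ = 1/4 gives -(3/7)*sqrt(42).


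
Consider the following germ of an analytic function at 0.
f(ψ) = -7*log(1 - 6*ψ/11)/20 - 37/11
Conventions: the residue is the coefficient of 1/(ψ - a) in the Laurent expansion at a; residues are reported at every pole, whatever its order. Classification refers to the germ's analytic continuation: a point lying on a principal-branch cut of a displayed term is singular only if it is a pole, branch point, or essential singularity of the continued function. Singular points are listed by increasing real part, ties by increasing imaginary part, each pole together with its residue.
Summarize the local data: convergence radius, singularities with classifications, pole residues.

Radius of convergence at 0: 11/6.
At 11/6: a logarithmic branch point.

Branch term (-7/20)*log(1 - ψ/(11/6)): its argument vanishes at ψ = 11/6, a logarithmic branch point, modulus 11/6.
The radius of convergence is the smallest modulus among the singular points: 11/6.


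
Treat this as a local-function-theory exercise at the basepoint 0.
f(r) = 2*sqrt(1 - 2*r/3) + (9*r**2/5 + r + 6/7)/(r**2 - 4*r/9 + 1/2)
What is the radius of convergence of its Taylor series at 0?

The radius of convergence is (1/2)*sqrt(2).

Denominator factor (r**2 - 4*r/9 + 1/2): discriminant -146/81, complex-conjugate roots (2/9) + ((1/18)*sqrt(146))*i and (2/9) - ((1/18)*sqrt(146))*i; poles of order 1, moduli (1/2)*sqrt(2) and (1/2)*sqrt(2).
Branch term (2)*sqrt(1 - r/(3/2)): its argument vanishes at r = 3/2, a square-root branch point, modulus 3/2.
The radius of convergence is the smallest modulus among the singular points: (1/2)*sqrt(2).


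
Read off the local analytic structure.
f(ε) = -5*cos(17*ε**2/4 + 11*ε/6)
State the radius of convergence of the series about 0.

The factor cos(17*ε**2/4 + 11*ε/6) is entire and contributes no finite singular point.
The polynomial part has no poles.
No finite singular points: the Taylor series at 0 converges everywhere.

The radius of convergence is infinite.


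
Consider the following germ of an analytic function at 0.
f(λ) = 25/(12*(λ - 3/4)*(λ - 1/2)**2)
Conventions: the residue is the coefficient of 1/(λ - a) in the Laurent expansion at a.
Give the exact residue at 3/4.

The residue is 100/3.

At the order-1 pole 3/4 set g(λ) = (λ - (3/4))*f(λ) = 25/(12*(λ - 1/2)**2).
Simple pole: residue = g(a) at a = 3/4, which is 100/3.


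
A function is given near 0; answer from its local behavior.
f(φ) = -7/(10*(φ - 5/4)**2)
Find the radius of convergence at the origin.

The radius of convergence is 5/4.

Denominator factor (φ - 5/4)^2: pole of order 2 at 5/4, modulus 5/4.
The radius of convergence is the smallest modulus among the singular points: 5/4.


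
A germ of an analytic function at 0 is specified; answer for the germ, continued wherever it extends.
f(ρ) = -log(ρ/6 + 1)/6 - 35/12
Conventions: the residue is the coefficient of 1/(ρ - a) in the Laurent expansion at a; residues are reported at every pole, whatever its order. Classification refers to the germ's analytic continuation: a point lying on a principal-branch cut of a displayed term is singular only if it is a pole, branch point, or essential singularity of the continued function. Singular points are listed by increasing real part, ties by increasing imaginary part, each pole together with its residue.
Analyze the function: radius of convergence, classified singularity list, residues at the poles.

Branch term (-1/6)*log(1 - ρ/(-6)): its argument vanishes at ρ = -6, a logarithmic branch point, modulus 6.
The radius of convergence is the smallest modulus among the singular points: 6.

Radius of convergence at 0: 6.
At -6: a logarithmic branch point.


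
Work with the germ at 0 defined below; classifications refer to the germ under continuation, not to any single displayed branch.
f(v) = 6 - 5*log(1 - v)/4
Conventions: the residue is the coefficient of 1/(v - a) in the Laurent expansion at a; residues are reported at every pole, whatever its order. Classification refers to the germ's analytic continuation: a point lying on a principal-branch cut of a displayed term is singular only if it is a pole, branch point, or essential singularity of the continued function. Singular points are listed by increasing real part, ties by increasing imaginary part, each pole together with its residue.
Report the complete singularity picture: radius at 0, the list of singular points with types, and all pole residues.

Radius of convergence at 0: 1.
At 1: a logarithmic branch point.

Branch term (-5/4)*log(1 - v/(1)): its argument vanishes at v = 1, a logarithmic branch point, modulus 1.
The radius of convergence is the smallest modulus among the singular points: 1.


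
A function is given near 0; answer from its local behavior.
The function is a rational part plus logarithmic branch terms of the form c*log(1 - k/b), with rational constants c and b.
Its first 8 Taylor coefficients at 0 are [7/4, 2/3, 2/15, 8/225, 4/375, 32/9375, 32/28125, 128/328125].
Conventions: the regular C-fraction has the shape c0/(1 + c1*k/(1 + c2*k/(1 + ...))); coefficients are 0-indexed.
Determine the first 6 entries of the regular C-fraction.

The regular C-fraction coefficients are [7/4, -8/21, 19/105, 7/95, -26/95, -38/975].

Taylor coefficients (read off): a_0 = 7/4, a_1 = 2/3, a_2 = 2/15, a_3 = 8/225, a_4 = 4/375, a_5 = 32/9375.
c0 = a_0 = 7/4. Peel one level at a time: if S = 1 + c*k/S' with S'(0) = 1, then c is the k-coefficient of S and S' = c*k/(S - 1).
S_1 = c0/f = 1 + (-8/21)*k + (152/2205)*k^2 + ...; c1 = -8/21.
S_2 = c1*k/(S_1 - 1) = 1 + (19/105)*k + (-1/75)*k^2 + ...; c2 = 19/105.
S_3 = c2*k/(S_2 - 1) = 1 + (7/95)*k + (182/9025)*k^2 + ...; c3 = 7/95.
S_4 = c3*k/(S_3 - 1) = 1 + (-26/95)*k + (-4/375)*k^2 + ...; c4 = -26/95.
S_5 = c4*k/(S_4 - 1) = 1 + (-38/975)*k + ...; c5 = -38/975.
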